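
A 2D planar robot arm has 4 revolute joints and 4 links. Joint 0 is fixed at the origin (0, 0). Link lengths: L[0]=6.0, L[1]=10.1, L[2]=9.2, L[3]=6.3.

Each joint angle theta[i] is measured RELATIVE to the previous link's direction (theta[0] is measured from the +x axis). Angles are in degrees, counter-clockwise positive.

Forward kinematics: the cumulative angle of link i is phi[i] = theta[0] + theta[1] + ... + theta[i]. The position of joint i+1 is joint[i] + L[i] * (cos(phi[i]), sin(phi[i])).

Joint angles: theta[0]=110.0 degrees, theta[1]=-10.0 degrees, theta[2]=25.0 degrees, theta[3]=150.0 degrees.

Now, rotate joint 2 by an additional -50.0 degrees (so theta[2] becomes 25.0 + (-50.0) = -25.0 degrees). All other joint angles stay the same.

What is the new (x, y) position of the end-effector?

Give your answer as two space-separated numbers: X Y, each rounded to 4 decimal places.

Answer: -5.8796 20.0165

Derivation:
joint[0] = (0.0000, 0.0000)  (base)
link 0: phi[0] = 110 = 110 deg
  cos(110 deg) = -0.3420, sin(110 deg) = 0.9397
  joint[1] = (0.0000, 0.0000) + 6 * (-0.3420, 0.9397) = (0.0000 + -2.0521, 0.0000 + 5.6382) = (-2.0521, 5.6382)
link 1: phi[1] = 110 + -10 = 100 deg
  cos(100 deg) = -0.1736, sin(100 deg) = 0.9848
  joint[2] = (-2.0521, 5.6382) + 10.1 * (-0.1736, 0.9848) = (-2.0521 + -1.7538, 5.6382 + 9.9466) = (-3.8060, 15.5847)
link 2: phi[2] = 110 + -10 + -25 = 75 deg
  cos(75 deg) = 0.2588, sin(75 deg) = 0.9659
  joint[3] = (-3.8060, 15.5847) + 9.2 * (0.2588, 0.9659) = (-3.8060 + 2.3811, 15.5847 + 8.8865) = (-1.4248, 24.4712)
link 3: phi[3] = 110 + -10 + -25 + 150 = 225 deg
  cos(225 deg) = -0.7071, sin(225 deg) = -0.7071
  joint[4] = (-1.4248, 24.4712) + 6.3 * (-0.7071, -0.7071) = (-1.4248 + -4.4548, 24.4712 + -4.4548) = (-5.8796, 20.0165)
End effector: (-5.8796, 20.0165)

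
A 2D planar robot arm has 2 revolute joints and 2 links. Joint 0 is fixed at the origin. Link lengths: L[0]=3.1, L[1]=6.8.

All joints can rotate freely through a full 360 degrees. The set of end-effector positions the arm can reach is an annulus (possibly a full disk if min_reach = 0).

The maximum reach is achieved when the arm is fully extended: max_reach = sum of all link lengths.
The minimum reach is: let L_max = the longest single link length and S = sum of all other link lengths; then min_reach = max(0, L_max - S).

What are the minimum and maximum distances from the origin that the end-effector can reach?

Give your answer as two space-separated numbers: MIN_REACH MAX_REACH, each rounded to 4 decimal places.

Answer: 3.7000 9.9000

Derivation:
Link lengths: [3.1, 6.8]
max_reach = 3.1 + 6.8 = 9.9
L_max = max([3.1, 6.8]) = 6.8
S (sum of others) = 9.9 - 6.8 = 3.1
min_reach = max(0, 6.8 - 3.1) = max(0, 3.7) = 3.7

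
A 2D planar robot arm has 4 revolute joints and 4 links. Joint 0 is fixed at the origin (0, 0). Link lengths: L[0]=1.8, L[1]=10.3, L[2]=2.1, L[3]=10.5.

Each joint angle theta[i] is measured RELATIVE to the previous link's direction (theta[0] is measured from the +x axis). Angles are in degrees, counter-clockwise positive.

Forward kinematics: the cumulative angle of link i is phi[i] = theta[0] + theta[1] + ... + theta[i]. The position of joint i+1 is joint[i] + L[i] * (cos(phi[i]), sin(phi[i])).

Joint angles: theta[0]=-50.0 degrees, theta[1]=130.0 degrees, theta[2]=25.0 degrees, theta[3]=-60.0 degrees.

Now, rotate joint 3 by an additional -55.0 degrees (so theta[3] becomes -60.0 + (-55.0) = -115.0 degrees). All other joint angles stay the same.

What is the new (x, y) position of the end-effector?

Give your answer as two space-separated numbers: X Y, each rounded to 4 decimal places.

joint[0] = (0.0000, 0.0000)  (base)
link 0: phi[0] = -50 = -50 deg
  cos(-50 deg) = 0.6428, sin(-50 deg) = -0.7660
  joint[1] = (0.0000, 0.0000) + 1.8 * (0.6428, -0.7660) = (0.0000 + 1.1570, 0.0000 + -1.3789) = (1.1570, -1.3789)
link 1: phi[1] = -50 + 130 = 80 deg
  cos(80 deg) = 0.1736, sin(80 deg) = 0.9848
  joint[2] = (1.1570, -1.3789) + 10.3 * (0.1736, 0.9848) = (1.1570 + 1.7886, -1.3789 + 10.1435) = (2.9456, 8.7646)
link 2: phi[2] = -50 + 130 + 25 = 105 deg
  cos(105 deg) = -0.2588, sin(105 deg) = 0.9659
  joint[3] = (2.9456, 8.7646) + 2.1 * (-0.2588, 0.9659) = (2.9456 + -0.5435, 8.7646 + 2.0284) = (2.4021, 10.7931)
link 3: phi[3] = -50 + 130 + 25 + -115 = -10 deg
  cos(-10 deg) = 0.9848, sin(-10 deg) = -0.1736
  joint[4] = (2.4021, 10.7931) + 10.5 * (0.9848, -0.1736) = (2.4021 + 10.3405, 10.7931 + -1.8233) = (12.7426, 8.9698)
End effector: (12.7426, 8.9698)

Answer: 12.7426 8.9698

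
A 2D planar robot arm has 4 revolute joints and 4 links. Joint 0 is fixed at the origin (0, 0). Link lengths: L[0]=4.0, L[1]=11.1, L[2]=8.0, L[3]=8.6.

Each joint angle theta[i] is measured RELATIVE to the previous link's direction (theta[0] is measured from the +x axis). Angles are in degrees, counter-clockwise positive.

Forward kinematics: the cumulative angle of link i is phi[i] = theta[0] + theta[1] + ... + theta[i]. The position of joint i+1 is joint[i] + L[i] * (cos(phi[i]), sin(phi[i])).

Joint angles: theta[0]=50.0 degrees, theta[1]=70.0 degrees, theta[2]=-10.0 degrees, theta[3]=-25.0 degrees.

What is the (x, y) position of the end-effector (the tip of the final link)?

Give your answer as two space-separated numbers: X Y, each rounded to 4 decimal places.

Answer: -4.9655 28.7619

Derivation:
joint[0] = (0.0000, 0.0000)  (base)
link 0: phi[0] = 50 = 50 deg
  cos(50 deg) = 0.6428, sin(50 deg) = 0.7660
  joint[1] = (0.0000, 0.0000) + 4 * (0.6428, 0.7660) = (0.0000 + 2.5712, 0.0000 + 3.0642) = (2.5712, 3.0642)
link 1: phi[1] = 50 + 70 = 120 deg
  cos(120 deg) = -0.5000, sin(120 deg) = 0.8660
  joint[2] = (2.5712, 3.0642) + 11.1 * (-0.5000, 0.8660) = (2.5712 + -5.5500, 3.0642 + 9.6129) = (-2.9788, 12.6771)
link 2: phi[2] = 50 + 70 + -10 = 110 deg
  cos(110 deg) = -0.3420, sin(110 deg) = 0.9397
  joint[3] = (-2.9788, 12.6771) + 8 * (-0.3420, 0.9397) = (-2.9788 + -2.7362, 12.6771 + 7.5175) = (-5.7150, 20.1946)
link 3: phi[3] = 50 + 70 + -10 + -25 = 85 deg
  cos(85 deg) = 0.0872, sin(85 deg) = 0.9962
  joint[4] = (-5.7150, 20.1946) + 8.6 * (0.0872, 0.9962) = (-5.7150 + 0.7495, 20.1946 + 8.5673) = (-4.9655, 28.7619)
End effector: (-4.9655, 28.7619)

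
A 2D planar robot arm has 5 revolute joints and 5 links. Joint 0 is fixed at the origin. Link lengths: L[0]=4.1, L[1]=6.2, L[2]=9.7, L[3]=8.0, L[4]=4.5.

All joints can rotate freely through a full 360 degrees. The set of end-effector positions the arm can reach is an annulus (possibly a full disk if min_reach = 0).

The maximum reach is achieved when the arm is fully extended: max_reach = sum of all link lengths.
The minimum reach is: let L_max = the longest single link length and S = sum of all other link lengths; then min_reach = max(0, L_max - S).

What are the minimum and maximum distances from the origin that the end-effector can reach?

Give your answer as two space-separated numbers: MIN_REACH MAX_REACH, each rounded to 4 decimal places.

Link lengths: [4.1, 6.2, 9.7, 8.0, 4.5]
max_reach = 4.1 + 6.2 + 9.7 + 8 + 4.5 = 32.5
L_max = max([4.1, 6.2, 9.7, 8.0, 4.5]) = 9.7
S (sum of others) = 32.5 - 9.7 = 22.8
min_reach = max(0, 9.7 - 22.8) = max(0, -13.1) = 0

Answer: 0.0000 32.5000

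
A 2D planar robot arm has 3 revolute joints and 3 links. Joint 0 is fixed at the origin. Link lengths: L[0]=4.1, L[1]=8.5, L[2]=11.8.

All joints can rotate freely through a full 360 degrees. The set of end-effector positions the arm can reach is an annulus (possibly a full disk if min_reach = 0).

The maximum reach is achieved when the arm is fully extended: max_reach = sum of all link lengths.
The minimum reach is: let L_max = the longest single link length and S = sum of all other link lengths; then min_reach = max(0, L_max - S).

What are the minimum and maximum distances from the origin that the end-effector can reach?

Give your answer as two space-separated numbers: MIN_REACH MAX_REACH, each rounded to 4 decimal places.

Answer: 0.0000 24.4000

Derivation:
Link lengths: [4.1, 8.5, 11.8]
max_reach = 4.1 + 8.5 + 11.8 = 24.4
L_max = max([4.1, 8.5, 11.8]) = 11.8
S (sum of others) = 24.4 - 11.8 = 12.6
min_reach = max(0, 11.8 - 12.6) = max(0, -0.8) = 0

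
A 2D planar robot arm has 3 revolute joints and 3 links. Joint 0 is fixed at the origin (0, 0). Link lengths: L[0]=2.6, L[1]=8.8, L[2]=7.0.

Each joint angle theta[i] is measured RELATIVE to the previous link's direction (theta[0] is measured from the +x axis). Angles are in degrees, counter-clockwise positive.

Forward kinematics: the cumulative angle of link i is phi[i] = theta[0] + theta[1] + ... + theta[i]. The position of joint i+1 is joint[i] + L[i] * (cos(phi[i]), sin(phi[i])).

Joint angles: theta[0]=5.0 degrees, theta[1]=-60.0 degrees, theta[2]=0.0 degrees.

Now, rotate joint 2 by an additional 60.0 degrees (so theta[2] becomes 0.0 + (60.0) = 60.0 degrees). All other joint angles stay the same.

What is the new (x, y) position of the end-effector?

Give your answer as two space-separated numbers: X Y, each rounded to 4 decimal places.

Answer: 14.6109 -6.3718

Derivation:
joint[0] = (0.0000, 0.0000)  (base)
link 0: phi[0] = 5 = 5 deg
  cos(5 deg) = 0.9962, sin(5 deg) = 0.0872
  joint[1] = (0.0000, 0.0000) + 2.6 * (0.9962, 0.0872) = (0.0000 + 2.5901, 0.0000 + 0.2266) = (2.5901, 0.2266)
link 1: phi[1] = 5 + -60 = -55 deg
  cos(-55 deg) = 0.5736, sin(-55 deg) = -0.8192
  joint[2] = (2.5901, 0.2266) + 8.8 * (0.5736, -0.8192) = (2.5901 + 5.0475, 0.2266 + -7.2085) = (7.6376, -6.9819)
link 2: phi[2] = 5 + -60 + 60 = 5 deg
  cos(5 deg) = 0.9962, sin(5 deg) = 0.0872
  joint[3] = (7.6376, -6.9819) + 7 * (0.9962, 0.0872) = (7.6376 + 6.9734, -6.9819 + 0.6101) = (14.6109, -6.3718)
End effector: (14.6109, -6.3718)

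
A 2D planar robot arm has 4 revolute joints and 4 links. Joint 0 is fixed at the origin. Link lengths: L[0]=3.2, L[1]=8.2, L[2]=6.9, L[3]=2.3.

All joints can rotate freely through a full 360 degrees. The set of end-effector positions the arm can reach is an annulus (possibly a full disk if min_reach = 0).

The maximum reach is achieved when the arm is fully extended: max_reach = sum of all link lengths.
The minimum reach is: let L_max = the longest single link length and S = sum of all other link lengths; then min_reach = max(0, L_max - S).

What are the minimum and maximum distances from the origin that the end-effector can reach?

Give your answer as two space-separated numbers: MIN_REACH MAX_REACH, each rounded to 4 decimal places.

Link lengths: [3.2, 8.2, 6.9, 2.3]
max_reach = 3.2 + 8.2 + 6.9 + 2.3 = 20.6
L_max = max([3.2, 8.2, 6.9, 2.3]) = 8.2
S (sum of others) = 20.6 - 8.2 = 12.4
min_reach = max(0, 8.2 - 12.4) = max(0, -4.2) = 0

Answer: 0.0000 20.6000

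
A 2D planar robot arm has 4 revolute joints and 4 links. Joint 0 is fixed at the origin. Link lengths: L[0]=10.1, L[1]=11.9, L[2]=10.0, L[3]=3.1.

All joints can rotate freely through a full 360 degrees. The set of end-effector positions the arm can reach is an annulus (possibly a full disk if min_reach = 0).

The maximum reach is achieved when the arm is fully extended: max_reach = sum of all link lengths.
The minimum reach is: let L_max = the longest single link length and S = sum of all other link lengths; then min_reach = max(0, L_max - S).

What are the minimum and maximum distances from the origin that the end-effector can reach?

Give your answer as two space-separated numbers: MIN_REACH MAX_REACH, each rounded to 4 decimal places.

Answer: 0.0000 35.1000

Derivation:
Link lengths: [10.1, 11.9, 10.0, 3.1]
max_reach = 10.1 + 11.9 + 10 + 3.1 = 35.1
L_max = max([10.1, 11.9, 10.0, 3.1]) = 11.9
S (sum of others) = 35.1 - 11.9 = 23.2
min_reach = max(0, 11.9 - 23.2) = max(0, -11.3) = 0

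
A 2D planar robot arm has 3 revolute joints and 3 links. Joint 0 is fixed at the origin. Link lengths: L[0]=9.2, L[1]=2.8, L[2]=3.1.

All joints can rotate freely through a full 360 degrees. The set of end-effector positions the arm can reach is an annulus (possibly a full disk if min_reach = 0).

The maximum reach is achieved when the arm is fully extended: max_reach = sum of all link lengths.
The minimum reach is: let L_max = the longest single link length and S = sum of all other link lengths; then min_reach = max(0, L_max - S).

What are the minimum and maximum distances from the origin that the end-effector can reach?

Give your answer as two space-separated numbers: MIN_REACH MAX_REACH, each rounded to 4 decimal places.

Answer: 3.3000 15.1000

Derivation:
Link lengths: [9.2, 2.8, 3.1]
max_reach = 9.2 + 2.8 + 3.1 = 15.1
L_max = max([9.2, 2.8, 3.1]) = 9.2
S (sum of others) = 15.1 - 9.2 = 5.9
min_reach = max(0, 9.2 - 5.9) = max(0, 3.3) = 3.3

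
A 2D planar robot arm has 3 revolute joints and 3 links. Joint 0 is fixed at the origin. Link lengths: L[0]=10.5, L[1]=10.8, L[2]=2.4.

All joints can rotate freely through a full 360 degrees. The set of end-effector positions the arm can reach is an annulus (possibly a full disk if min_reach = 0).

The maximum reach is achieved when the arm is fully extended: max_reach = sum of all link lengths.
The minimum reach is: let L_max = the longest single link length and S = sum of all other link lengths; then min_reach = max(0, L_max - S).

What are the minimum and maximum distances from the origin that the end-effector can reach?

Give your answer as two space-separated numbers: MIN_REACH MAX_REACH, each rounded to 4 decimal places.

Answer: 0.0000 23.7000

Derivation:
Link lengths: [10.5, 10.8, 2.4]
max_reach = 10.5 + 10.8 + 2.4 = 23.7
L_max = max([10.5, 10.8, 2.4]) = 10.8
S (sum of others) = 23.7 - 10.8 = 12.9
min_reach = max(0, 10.8 - 12.9) = max(0, -2.1) = 0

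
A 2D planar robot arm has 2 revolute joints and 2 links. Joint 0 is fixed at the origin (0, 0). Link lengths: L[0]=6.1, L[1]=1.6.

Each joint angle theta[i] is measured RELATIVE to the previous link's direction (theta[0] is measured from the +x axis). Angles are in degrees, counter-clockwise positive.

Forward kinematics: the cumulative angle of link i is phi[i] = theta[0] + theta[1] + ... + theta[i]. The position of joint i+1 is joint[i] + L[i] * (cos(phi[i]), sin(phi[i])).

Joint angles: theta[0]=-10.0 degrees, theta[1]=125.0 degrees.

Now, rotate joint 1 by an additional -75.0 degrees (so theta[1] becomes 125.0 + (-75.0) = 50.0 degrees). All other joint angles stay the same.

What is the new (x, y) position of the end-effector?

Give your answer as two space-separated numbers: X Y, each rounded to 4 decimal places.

Answer: 7.2330 -0.0308

Derivation:
joint[0] = (0.0000, 0.0000)  (base)
link 0: phi[0] = -10 = -10 deg
  cos(-10 deg) = 0.9848, sin(-10 deg) = -0.1736
  joint[1] = (0.0000, 0.0000) + 6.1 * (0.9848, -0.1736) = (0.0000 + 6.0073, 0.0000 + -1.0593) = (6.0073, -1.0593)
link 1: phi[1] = -10 + 50 = 40 deg
  cos(40 deg) = 0.7660, sin(40 deg) = 0.6428
  joint[2] = (6.0073, -1.0593) + 1.6 * (0.7660, 0.6428) = (6.0073 + 1.2257, -1.0593 + 1.0285) = (7.2330, -0.0308)
End effector: (7.2330, -0.0308)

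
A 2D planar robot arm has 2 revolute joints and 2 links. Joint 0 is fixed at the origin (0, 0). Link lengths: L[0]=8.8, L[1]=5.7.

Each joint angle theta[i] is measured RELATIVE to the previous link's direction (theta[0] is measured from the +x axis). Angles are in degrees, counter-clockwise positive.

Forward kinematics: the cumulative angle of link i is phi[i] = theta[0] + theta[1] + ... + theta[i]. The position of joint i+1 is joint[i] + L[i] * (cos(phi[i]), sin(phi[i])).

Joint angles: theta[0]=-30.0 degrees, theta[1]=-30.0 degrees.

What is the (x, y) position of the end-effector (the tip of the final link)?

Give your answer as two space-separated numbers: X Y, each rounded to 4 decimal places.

joint[0] = (0.0000, 0.0000)  (base)
link 0: phi[0] = -30 = -30 deg
  cos(-30 deg) = 0.8660, sin(-30 deg) = -0.5000
  joint[1] = (0.0000, 0.0000) + 8.8 * (0.8660, -0.5000) = (0.0000 + 7.6210, 0.0000 + -4.4000) = (7.6210, -4.4000)
link 1: phi[1] = -30 + -30 = -60 deg
  cos(-60 deg) = 0.5000, sin(-60 deg) = -0.8660
  joint[2] = (7.6210, -4.4000) + 5.7 * (0.5000, -0.8660) = (7.6210 + 2.8500, -4.4000 + -4.9363) = (10.4710, -9.3363)
End effector: (10.4710, -9.3363)

Answer: 10.4710 -9.3363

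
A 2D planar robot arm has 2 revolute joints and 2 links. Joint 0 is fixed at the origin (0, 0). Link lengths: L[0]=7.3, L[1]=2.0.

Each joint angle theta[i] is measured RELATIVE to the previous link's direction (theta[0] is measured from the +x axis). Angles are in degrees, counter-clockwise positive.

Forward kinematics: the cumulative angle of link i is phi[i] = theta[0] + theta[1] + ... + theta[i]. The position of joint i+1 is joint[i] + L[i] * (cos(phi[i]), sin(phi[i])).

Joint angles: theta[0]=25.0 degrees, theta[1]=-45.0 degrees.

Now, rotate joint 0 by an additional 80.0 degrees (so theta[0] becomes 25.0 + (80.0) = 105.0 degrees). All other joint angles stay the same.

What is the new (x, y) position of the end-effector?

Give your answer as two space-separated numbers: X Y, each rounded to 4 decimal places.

joint[0] = (0.0000, 0.0000)  (base)
link 0: phi[0] = 105 = 105 deg
  cos(105 deg) = -0.2588, sin(105 deg) = 0.9659
  joint[1] = (0.0000, 0.0000) + 7.3 * (-0.2588, 0.9659) = (0.0000 + -1.8894, 0.0000 + 7.0513) = (-1.8894, 7.0513)
link 1: phi[1] = 105 + -45 = 60 deg
  cos(60 deg) = 0.5000, sin(60 deg) = 0.8660
  joint[2] = (-1.8894, 7.0513) + 2 * (0.5000, 0.8660) = (-1.8894 + 1.0000, 7.0513 + 1.7321) = (-0.8894, 8.7833)
End effector: (-0.8894, 8.7833)

Answer: -0.8894 8.7833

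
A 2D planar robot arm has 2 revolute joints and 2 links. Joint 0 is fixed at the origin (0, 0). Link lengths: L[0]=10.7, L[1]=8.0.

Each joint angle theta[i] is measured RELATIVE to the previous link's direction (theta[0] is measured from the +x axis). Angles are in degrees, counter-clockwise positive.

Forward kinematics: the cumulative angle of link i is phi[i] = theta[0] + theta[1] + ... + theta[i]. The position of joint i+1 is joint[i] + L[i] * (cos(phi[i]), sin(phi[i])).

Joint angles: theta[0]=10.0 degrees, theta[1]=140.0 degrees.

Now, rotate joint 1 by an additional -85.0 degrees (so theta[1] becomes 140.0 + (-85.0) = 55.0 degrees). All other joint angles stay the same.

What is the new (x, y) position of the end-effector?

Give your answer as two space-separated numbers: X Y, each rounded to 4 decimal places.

joint[0] = (0.0000, 0.0000)  (base)
link 0: phi[0] = 10 = 10 deg
  cos(10 deg) = 0.9848, sin(10 deg) = 0.1736
  joint[1] = (0.0000, 0.0000) + 10.7 * (0.9848, 0.1736) = (0.0000 + 10.5374, 0.0000 + 1.8580) = (10.5374, 1.8580)
link 1: phi[1] = 10 + 55 = 65 deg
  cos(65 deg) = 0.4226, sin(65 deg) = 0.9063
  joint[2] = (10.5374, 1.8580) + 8 * (0.4226, 0.9063) = (10.5374 + 3.3809, 1.8580 + 7.2505) = (13.9184, 9.1085)
End effector: (13.9184, 9.1085)

Answer: 13.9184 9.1085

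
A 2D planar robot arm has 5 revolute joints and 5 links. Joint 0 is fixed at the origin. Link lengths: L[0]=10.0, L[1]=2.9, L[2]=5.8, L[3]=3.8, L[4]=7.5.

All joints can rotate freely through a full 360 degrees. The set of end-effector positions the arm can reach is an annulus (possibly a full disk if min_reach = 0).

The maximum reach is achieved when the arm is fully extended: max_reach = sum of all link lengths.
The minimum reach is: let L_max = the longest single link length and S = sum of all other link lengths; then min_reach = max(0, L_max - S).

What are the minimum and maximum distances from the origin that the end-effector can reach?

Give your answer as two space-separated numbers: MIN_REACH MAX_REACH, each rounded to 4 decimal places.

Link lengths: [10.0, 2.9, 5.8, 3.8, 7.5]
max_reach = 10 + 2.9 + 5.8 + 3.8 + 7.5 = 30
L_max = max([10.0, 2.9, 5.8, 3.8, 7.5]) = 10
S (sum of others) = 30 - 10 = 20
min_reach = max(0, 10 - 20) = max(0, -10) = 0

Answer: 0.0000 30.0000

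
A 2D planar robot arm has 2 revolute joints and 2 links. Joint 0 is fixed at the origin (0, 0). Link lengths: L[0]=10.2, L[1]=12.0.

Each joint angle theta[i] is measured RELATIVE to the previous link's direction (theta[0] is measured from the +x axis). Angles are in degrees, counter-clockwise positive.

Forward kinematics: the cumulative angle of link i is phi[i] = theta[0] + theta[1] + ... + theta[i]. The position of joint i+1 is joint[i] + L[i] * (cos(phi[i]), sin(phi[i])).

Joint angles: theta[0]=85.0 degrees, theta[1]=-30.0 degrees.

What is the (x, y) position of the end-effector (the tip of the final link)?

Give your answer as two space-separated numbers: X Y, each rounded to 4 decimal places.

joint[0] = (0.0000, 0.0000)  (base)
link 0: phi[0] = 85 = 85 deg
  cos(85 deg) = 0.0872, sin(85 deg) = 0.9962
  joint[1] = (0.0000, 0.0000) + 10.2 * (0.0872, 0.9962) = (0.0000 + 0.8890, 0.0000 + 10.1612) = (0.8890, 10.1612)
link 1: phi[1] = 85 + -30 = 55 deg
  cos(55 deg) = 0.5736, sin(55 deg) = 0.8192
  joint[2] = (0.8890, 10.1612) + 12 * (0.5736, 0.8192) = (0.8890 + 6.8829, 10.1612 + 9.8298) = (7.7719, 19.9910)
End effector: (7.7719, 19.9910)

Answer: 7.7719 19.9910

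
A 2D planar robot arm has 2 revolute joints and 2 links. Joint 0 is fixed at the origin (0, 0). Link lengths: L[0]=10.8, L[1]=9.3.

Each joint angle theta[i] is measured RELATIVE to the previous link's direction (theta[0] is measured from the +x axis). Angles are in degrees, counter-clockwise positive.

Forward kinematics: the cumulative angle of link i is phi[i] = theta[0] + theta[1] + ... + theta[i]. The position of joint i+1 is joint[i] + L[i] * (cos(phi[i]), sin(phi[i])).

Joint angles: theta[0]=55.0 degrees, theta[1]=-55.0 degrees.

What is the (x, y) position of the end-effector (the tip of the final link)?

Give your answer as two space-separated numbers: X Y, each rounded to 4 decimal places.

Answer: 15.4946 8.8468

Derivation:
joint[0] = (0.0000, 0.0000)  (base)
link 0: phi[0] = 55 = 55 deg
  cos(55 deg) = 0.5736, sin(55 deg) = 0.8192
  joint[1] = (0.0000, 0.0000) + 10.8 * (0.5736, 0.8192) = (0.0000 + 6.1946, 0.0000 + 8.8468) = (6.1946, 8.8468)
link 1: phi[1] = 55 + -55 = 0 deg
  cos(0 deg) = 1.0000, sin(0 deg) = 0.0000
  joint[2] = (6.1946, 8.8468) + 9.3 * (1.0000, 0.0000) = (6.1946 + 9.3000, 8.8468 + 0.0000) = (15.4946, 8.8468)
End effector: (15.4946, 8.8468)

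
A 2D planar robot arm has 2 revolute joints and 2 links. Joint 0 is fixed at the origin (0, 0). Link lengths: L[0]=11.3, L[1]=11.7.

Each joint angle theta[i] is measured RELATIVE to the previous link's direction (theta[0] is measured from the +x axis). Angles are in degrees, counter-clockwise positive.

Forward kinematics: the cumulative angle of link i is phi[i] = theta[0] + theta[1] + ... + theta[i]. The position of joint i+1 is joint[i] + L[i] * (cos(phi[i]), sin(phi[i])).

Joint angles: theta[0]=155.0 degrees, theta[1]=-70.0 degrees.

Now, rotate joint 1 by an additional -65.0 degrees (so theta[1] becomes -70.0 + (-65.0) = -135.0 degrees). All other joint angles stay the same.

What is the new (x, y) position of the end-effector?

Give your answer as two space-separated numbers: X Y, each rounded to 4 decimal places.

Answer: 0.7531 8.7772

Derivation:
joint[0] = (0.0000, 0.0000)  (base)
link 0: phi[0] = 155 = 155 deg
  cos(155 deg) = -0.9063, sin(155 deg) = 0.4226
  joint[1] = (0.0000, 0.0000) + 11.3 * (-0.9063, 0.4226) = (0.0000 + -10.2413, 0.0000 + 4.7756) = (-10.2413, 4.7756)
link 1: phi[1] = 155 + -135 = 20 deg
  cos(20 deg) = 0.9397, sin(20 deg) = 0.3420
  joint[2] = (-10.2413, 4.7756) + 11.7 * (0.9397, 0.3420) = (-10.2413 + 10.9944, 4.7756 + 4.0016) = (0.7531, 8.7772)
End effector: (0.7531, 8.7772)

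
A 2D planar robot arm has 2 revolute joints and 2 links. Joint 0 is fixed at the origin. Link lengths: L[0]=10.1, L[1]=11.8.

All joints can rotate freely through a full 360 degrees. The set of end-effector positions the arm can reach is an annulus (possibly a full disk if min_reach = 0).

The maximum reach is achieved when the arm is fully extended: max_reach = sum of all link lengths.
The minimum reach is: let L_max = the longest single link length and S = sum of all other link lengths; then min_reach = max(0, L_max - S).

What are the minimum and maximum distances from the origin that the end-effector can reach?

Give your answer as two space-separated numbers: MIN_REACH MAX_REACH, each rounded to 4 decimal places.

Link lengths: [10.1, 11.8]
max_reach = 10.1 + 11.8 = 21.9
L_max = max([10.1, 11.8]) = 11.8
S (sum of others) = 21.9 - 11.8 = 10.1
min_reach = max(0, 11.8 - 10.1) = max(0, 1.7) = 1.7

Answer: 1.7000 21.9000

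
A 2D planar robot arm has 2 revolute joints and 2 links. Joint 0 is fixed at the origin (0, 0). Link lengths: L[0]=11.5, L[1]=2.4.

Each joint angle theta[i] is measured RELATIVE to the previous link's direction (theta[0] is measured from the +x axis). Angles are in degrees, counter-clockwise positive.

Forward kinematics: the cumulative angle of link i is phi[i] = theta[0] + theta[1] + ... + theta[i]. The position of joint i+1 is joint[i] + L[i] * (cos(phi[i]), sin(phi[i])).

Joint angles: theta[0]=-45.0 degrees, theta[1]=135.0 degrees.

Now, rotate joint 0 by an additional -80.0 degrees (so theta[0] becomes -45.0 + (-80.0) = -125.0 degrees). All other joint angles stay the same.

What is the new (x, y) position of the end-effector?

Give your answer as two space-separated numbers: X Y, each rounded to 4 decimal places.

joint[0] = (0.0000, 0.0000)  (base)
link 0: phi[0] = -125 = -125 deg
  cos(-125 deg) = -0.5736, sin(-125 deg) = -0.8192
  joint[1] = (0.0000, 0.0000) + 11.5 * (-0.5736, -0.8192) = (0.0000 + -6.5961, 0.0000 + -9.4202) = (-6.5961, -9.4202)
link 1: phi[1] = -125 + 135 = 10 deg
  cos(10 deg) = 0.9848, sin(10 deg) = 0.1736
  joint[2] = (-6.5961, -9.4202) + 2.4 * (0.9848, 0.1736) = (-6.5961 + 2.3635, -9.4202 + 0.4168) = (-4.2326, -9.0035)
End effector: (-4.2326, -9.0035)

Answer: -4.2326 -9.0035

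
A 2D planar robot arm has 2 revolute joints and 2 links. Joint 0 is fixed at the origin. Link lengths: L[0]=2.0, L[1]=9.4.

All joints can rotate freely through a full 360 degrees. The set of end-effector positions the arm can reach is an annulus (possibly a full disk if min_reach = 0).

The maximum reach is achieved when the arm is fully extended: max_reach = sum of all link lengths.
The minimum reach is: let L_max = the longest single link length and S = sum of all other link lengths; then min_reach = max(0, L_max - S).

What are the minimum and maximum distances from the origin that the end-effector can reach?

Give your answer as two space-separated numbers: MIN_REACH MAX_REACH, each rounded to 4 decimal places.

Answer: 7.4000 11.4000

Derivation:
Link lengths: [2.0, 9.4]
max_reach = 2 + 9.4 = 11.4
L_max = max([2.0, 9.4]) = 9.4
S (sum of others) = 11.4 - 9.4 = 2
min_reach = max(0, 9.4 - 2) = max(0, 7.4) = 7.4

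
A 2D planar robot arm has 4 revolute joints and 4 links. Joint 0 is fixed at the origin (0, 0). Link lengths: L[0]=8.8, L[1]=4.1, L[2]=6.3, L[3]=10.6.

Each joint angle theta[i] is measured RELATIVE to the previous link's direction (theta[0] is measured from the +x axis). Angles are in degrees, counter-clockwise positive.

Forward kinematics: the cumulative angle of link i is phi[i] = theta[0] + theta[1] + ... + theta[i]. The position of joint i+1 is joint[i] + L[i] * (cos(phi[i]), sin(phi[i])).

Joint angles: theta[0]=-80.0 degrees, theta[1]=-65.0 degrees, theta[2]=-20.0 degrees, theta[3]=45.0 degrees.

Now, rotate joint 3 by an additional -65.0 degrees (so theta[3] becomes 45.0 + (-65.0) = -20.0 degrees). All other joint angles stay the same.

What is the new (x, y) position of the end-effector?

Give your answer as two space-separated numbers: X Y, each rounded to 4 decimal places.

joint[0] = (0.0000, 0.0000)  (base)
link 0: phi[0] = -80 = -80 deg
  cos(-80 deg) = 0.1736, sin(-80 deg) = -0.9848
  joint[1] = (0.0000, 0.0000) + 8.8 * (0.1736, -0.9848) = (0.0000 + 1.5281, 0.0000 + -8.6663) = (1.5281, -8.6663)
link 1: phi[1] = -80 + -65 = -145 deg
  cos(-145 deg) = -0.8192, sin(-145 deg) = -0.5736
  joint[2] = (1.5281, -8.6663) + 4.1 * (-0.8192, -0.5736) = (1.5281 + -3.3585, -8.6663 + -2.3517) = (-1.8304, -11.0180)
link 2: phi[2] = -80 + -65 + -20 = -165 deg
  cos(-165 deg) = -0.9659, sin(-165 deg) = -0.2588
  joint[3] = (-1.8304, -11.0180) + 6.3 * (-0.9659, -0.2588) = (-1.8304 + -6.0853, -11.0180 + -1.6306) = (-7.9158, -12.6485)
link 3: phi[3] = -80 + -65 + -20 + -20 = -185 deg
  cos(-185 deg) = -0.9962, sin(-185 deg) = 0.0872
  joint[4] = (-7.9158, -12.6485) + 10.6 * (-0.9962, 0.0872) = (-7.9158 + -10.5597, -12.6485 + 0.9239) = (-18.4754, -11.7247)
End effector: (-18.4754, -11.7247)

Answer: -18.4754 -11.7247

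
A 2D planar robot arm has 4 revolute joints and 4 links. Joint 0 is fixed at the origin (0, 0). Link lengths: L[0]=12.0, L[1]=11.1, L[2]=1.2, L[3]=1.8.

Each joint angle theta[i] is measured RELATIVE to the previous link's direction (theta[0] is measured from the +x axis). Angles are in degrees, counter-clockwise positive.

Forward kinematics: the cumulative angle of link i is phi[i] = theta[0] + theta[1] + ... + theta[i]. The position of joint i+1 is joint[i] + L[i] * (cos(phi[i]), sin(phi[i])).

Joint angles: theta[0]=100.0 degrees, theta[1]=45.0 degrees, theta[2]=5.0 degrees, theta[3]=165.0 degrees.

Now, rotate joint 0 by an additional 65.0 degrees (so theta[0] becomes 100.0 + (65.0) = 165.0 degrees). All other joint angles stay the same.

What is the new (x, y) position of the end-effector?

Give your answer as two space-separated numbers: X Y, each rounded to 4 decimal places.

Answer: -20.4955 -2.5168

Derivation:
joint[0] = (0.0000, 0.0000)  (base)
link 0: phi[0] = 165 = 165 deg
  cos(165 deg) = -0.9659, sin(165 deg) = 0.2588
  joint[1] = (0.0000, 0.0000) + 12 * (-0.9659, 0.2588) = (0.0000 + -11.5911, 0.0000 + 3.1058) = (-11.5911, 3.1058)
link 1: phi[1] = 165 + 45 = 210 deg
  cos(210 deg) = -0.8660, sin(210 deg) = -0.5000
  joint[2] = (-11.5911, 3.1058) + 11.1 * (-0.8660, -0.5000) = (-11.5911 + -9.6129, 3.1058 + -5.5500) = (-21.2040, -2.4442)
link 2: phi[2] = 165 + 45 + 5 = 215 deg
  cos(215 deg) = -0.8192, sin(215 deg) = -0.5736
  joint[3] = (-21.2040, -2.4442) + 1.2 * (-0.8192, -0.5736) = (-21.2040 + -0.9830, -2.4442 + -0.6883) = (-22.1870, -3.1325)
link 3: phi[3] = 165 + 45 + 5 + 165 = 380 deg
  cos(380 deg) = 0.9397, sin(380 deg) = 0.3420
  joint[4] = (-22.1870, -3.1325) + 1.8 * (0.9397, 0.3420) = (-22.1870 + 1.6914, -3.1325 + 0.6156) = (-20.4955, -2.5168)
End effector: (-20.4955, -2.5168)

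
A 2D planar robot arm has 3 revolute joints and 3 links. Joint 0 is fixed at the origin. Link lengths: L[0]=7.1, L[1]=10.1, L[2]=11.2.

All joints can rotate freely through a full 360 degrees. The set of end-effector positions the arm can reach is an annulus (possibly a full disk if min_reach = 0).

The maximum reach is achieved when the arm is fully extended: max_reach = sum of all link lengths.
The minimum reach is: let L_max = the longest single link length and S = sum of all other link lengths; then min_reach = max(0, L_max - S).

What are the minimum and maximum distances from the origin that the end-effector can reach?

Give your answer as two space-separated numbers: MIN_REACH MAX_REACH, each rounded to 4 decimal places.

Link lengths: [7.1, 10.1, 11.2]
max_reach = 7.1 + 10.1 + 11.2 = 28.4
L_max = max([7.1, 10.1, 11.2]) = 11.2
S (sum of others) = 28.4 - 11.2 = 17.2
min_reach = max(0, 11.2 - 17.2) = max(0, -6) = 0

Answer: 0.0000 28.4000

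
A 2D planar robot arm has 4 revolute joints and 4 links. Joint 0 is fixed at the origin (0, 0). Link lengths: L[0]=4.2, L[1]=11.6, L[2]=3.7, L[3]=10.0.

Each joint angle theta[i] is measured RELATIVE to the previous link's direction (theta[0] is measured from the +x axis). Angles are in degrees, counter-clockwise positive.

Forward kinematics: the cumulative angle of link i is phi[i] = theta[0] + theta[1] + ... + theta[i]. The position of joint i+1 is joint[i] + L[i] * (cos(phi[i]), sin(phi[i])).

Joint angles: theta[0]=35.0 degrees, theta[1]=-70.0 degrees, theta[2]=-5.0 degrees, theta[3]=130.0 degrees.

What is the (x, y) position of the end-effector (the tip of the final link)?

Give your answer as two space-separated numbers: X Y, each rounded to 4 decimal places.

joint[0] = (0.0000, 0.0000)  (base)
link 0: phi[0] = 35 = 35 deg
  cos(35 deg) = 0.8192, sin(35 deg) = 0.5736
  joint[1] = (0.0000, 0.0000) + 4.2 * (0.8192, 0.5736) = (0.0000 + 3.4404, 0.0000 + 2.4090) = (3.4404, 2.4090)
link 1: phi[1] = 35 + -70 = -35 deg
  cos(-35 deg) = 0.8192, sin(-35 deg) = -0.5736
  joint[2] = (3.4404, 2.4090) + 11.6 * (0.8192, -0.5736) = (3.4404 + 9.5022, 2.4090 + -6.6535) = (12.9426, -4.2445)
link 2: phi[2] = 35 + -70 + -5 = -40 deg
  cos(-40 deg) = 0.7660, sin(-40 deg) = -0.6428
  joint[3] = (12.9426, -4.2445) + 3.7 * (0.7660, -0.6428) = (12.9426 + 2.8344, -4.2445 + -2.3783) = (15.7770, -6.6228)
link 3: phi[3] = 35 + -70 + -5 + 130 = 90 deg
  cos(90 deg) = 0.0000, sin(90 deg) = 1.0000
  joint[4] = (15.7770, -6.6228) + 10 * (0.0000, 1.0000) = (15.7770 + 0.0000, -6.6228 + 10.0000) = (15.7770, 3.3772)
End effector: (15.7770, 3.3772)

Answer: 15.7770 3.3772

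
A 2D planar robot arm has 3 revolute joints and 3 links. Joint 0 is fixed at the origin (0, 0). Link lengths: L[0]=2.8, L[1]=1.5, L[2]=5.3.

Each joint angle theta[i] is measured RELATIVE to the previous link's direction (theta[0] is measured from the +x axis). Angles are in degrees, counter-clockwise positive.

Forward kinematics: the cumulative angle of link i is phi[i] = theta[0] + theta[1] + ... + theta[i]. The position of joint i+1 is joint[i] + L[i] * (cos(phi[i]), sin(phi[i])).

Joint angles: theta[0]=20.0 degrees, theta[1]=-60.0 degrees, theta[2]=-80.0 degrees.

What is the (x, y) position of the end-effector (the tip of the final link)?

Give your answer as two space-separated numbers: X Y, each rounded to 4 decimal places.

Answer: 1.1302 -4.5965

Derivation:
joint[0] = (0.0000, 0.0000)  (base)
link 0: phi[0] = 20 = 20 deg
  cos(20 deg) = 0.9397, sin(20 deg) = 0.3420
  joint[1] = (0.0000, 0.0000) + 2.8 * (0.9397, 0.3420) = (0.0000 + 2.6311, 0.0000 + 0.9577) = (2.6311, 0.9577)
link 1: phi[1] = 20 + -60 = -40 deg
  cos(-40 deg) = 0.7660, sin(-40 deg) = -0.6428
  joint[2] = (2.6311, 0.9577) + 1.5 * (0.7660, -0.6428) = (2.6311 + 1.1491, 0.9577 + -0.9642) = (3.7802, -0.0065)
link 2: phi[2] = 20 + -60 + -80 = -120 deg
  cos(-120 deg) = -0.5000, sin(-120 deg) = -0.8660
  joint[3] = (3.7802, -0.0065) + 5.3 * (-0.5000, -0.8660) = (3.7802 + -2.6500, -0.0065 + -4.5899) = (1.1302, -4.5965)
End effector: (1.1302, -4.5965)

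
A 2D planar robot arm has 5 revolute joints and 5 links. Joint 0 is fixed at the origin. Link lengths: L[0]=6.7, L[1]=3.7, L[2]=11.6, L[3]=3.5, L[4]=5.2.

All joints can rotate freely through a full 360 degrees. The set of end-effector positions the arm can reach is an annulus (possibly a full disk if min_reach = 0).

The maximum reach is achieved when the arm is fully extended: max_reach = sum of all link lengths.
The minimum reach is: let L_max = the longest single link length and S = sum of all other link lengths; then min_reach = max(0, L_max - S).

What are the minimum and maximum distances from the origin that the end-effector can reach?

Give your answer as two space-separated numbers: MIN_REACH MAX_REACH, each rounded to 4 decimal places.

Link lengths: [6.7, 3.7, 11.6, 3.5, 5.2]
max_reach = 6.7 + 3.7 + 11.6 + 3.5 + 5.2 = 30.7
L_max = max([6.7, 3.7, 11.6, 3.5, 5.2]) = 11.6
S (sum of others) = 30.7 - 11.6 = 19.1
min_reach = max(0, 11.6 - 19.1) = max(0, -7.5) = 0

Answer: 0.0000 30.7000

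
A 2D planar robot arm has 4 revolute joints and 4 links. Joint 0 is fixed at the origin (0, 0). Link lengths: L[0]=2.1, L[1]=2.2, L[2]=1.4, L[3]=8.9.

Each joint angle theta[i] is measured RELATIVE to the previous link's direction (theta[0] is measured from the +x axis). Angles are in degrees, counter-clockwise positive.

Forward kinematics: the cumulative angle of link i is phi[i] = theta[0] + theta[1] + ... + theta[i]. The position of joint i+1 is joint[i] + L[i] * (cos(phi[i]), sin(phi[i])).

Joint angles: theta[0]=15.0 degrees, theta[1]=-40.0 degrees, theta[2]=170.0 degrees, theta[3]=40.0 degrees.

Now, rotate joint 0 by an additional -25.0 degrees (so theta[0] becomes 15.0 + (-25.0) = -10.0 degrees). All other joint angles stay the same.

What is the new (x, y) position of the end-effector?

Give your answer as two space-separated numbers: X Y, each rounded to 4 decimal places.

joint[0] = (0.0000, 0.0000)  (base)
link 0: phi[0] = -10 = -10 deg
  cos(-10 deg) = 0.9848, sin(-10 deg) = -0.1736
  joint[1] = (0.0000, 0.0000) + 2.1 * (0.9848, -0.1736) = (0.0000 + 2.0681, 0.0000 + -0.3647) = (2.0681, -0.3647)
link 1: phi[1] = -10 + -40 = -50 deg
  cos(-50 deg) = 0.6428, sin(-50 deg) = -0.7660
  joint[2] = (2.0681, -0.3647) + 2.2 * (0.6428, -0.7660) = (2.0681 + 1.4141, -0.3647 + -1.6853) = (3.4822, -2.0500)
link 2: phi[2] = -10 + -40 + 170 = 120 deg
  cos(120 deg) = -0.5000, sin(120 deg) = 0.8660
  joint[3] = (3.4822, -2.0500) + 1.4 * (-0.5000, 0.8660) = (3.4822 + -0.7000, -2.0500 + 1.2124) = (2.7822, -0.8375)
link 3: phi[3] = -10 + -40 + 170 + 40 = 160 deg
  cos(160 deg) = -0.9397, sin(160 deg) = 0.3420
  joint[4] = (2.7822, -0.8375) + 8.9 * (-0.9397, 0.3420) = (2.7822 + -8.3633, -0.8375 + 3.0440) = (-5.5810, 2.2065)
End effector: (-5.5810, 2.2065)

Answer: -5.5810 2.2065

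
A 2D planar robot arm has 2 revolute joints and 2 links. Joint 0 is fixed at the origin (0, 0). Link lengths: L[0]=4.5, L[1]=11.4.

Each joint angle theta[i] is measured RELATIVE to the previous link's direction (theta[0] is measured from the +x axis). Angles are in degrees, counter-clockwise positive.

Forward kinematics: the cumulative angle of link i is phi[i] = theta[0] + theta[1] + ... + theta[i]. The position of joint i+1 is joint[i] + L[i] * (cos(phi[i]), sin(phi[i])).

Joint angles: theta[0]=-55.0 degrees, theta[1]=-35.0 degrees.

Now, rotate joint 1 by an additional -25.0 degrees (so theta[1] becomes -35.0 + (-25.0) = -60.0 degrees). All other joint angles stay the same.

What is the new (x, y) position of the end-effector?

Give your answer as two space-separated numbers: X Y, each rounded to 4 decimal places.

joint[0] = (0.0000, 0.0000)  (base)
link 0: phi[0] = -55 = -55 deg
  cos(-55 deg) = 0.5736, sin(-55 deg) = -0.8192
  joint[1] = (0.0000, 0.0000) + 4.5 * (0.5736, -0.8192) = (0.0000 + 2.5811, 0.0000 + -3.6862) = (2.5811, -3.6862)
link 1: phi[1] = -55 + -60 = -115 deg
  cos(-115 deg) = -0.4226, sin(-115 deg) = -0.9063
  joint[2] = (2.5811, -3.6862) + 11.4 * (-0.4226, -0.9063) = (2.5811 + -4.8178, -3.6862 + -10.3319) = (-2.2368, -14.0181)
End effector: (-2.2368, -14.0181)

Answer: -2.2368 -14.0181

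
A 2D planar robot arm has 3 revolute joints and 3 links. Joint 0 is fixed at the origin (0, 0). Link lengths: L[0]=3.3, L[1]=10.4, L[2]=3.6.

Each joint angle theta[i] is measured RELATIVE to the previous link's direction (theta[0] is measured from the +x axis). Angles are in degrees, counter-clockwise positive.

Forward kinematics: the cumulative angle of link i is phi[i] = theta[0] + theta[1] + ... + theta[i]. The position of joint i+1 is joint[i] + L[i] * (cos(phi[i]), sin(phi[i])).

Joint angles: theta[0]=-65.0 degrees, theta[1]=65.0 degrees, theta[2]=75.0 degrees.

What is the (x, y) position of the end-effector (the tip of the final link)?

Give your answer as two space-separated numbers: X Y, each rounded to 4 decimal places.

joint[0] = (0.0000, 0.0000)  (base)
link 0: phi[0] = -65 = -65 deg
  cos(-65 deg) = 0.4226, sin(-65 deg) = -0.9063
  joint[1] = (0.0000, 0.0000) + 3.3 * (0.4226, -0.9063) = (0.0000 + 1.3946, 0.0000 + -2.9908) = (1.3946, -2.9908)
link 1: phi[1] = -65 + 65 = 0 deg
  cos(0 deg) = 1.0000, sin(0 deg) = 0.0000
  joint[2] = (1.3946, -2.9908) + 10.4 * (1.0000, 0.0000) = (1.3946 + 10.4000, -2.9908 + 0.0000) = (11.7946, -2.9908)
link 2: phi[2] = -65 + 65 + 75 = 75 deg
  cos(75 deg) = 0.2588, sin(75 deg) = 0.9659
  joint[3] = (11.7946, -2.9908) + 3.6 * (0.2588, 0.9659) = (11.7946 + 0.9317, -2.9908 + 3.4773) = (12.7264, 0.4865)
End effector: (12.7264, 0.4865)

Answer: 12.7264 0.4865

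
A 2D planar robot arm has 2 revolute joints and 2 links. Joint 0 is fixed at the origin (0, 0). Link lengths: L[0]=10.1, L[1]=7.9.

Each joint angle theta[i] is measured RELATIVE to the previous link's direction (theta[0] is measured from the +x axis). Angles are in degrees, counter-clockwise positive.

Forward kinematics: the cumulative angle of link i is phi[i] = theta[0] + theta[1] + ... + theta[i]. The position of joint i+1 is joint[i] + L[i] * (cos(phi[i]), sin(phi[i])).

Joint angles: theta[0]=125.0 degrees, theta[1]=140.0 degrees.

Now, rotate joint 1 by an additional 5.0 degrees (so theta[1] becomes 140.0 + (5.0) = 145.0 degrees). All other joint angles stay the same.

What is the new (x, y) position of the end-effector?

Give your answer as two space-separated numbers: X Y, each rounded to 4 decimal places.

joint[0] = (0.0000, 0.0000)  (base)
link 0: phi[0] = 125 = 125 deg
  cos(125 deg) = -0.5736, sin(125 deg) = 0.8192
  joint[1] = (0.0000, 0.0000) + 10.1 * (-0.5736, 0.8192) = (0.0000 + -5.7931, 0.0000 + 8.2734) = (-5.7931, 8.2734)
link 1: phi[1] = 125 + 145 = 270 deg
  cos(270 deg) = -0.0000, sin(270 deg) = -1.0000
  joint[2] = (-5.7931, 8.2734) + 7.9 * (-0.0000, -1.0000) = (-5.7931 + -0.0000, 8.2734 + -7.9000) = (-5.7931, 0.3734)
End effector: (-5.7931, 0.3734)

Answer: -5.7931 0.3734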